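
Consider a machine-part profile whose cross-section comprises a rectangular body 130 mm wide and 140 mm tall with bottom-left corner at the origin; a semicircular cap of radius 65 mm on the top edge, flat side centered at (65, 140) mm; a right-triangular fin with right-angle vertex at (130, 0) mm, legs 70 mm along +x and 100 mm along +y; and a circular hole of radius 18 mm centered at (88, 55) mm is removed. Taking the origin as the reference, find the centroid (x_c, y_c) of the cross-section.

rectangular body: A = 130 × 140 = 18200.00, centroid at (65.00, 70.00).
semicircular top: A = ½π·65² = 6636.61, centroid at (65.00, 167.59).
triangular fin: A = ½·70·100 = 3500.00, centroid at (153.33, 33.33).
hole: A = −π·18² = -1017.88, centroid at (88.00, 55.00).
ΣA = 27318.74 mm²
ΣAx_c = (18200.00)(65.00) + (6636.61)(65.00) + (3500.00)(153.33) + (-1017.88)(88.00) = 2061473.52 mm³
ΣAy_c = (18200.00)(70.00) + (6636.61)(167.59) + (3500.00)(33.33) + (-1017.88)(55.00) = 2446892.85 mm³
x_c = 2061473.52 / 27318.74 = 75.46 mm
y_c = 2446892.85 / 27318.74 = 89.57 mm

x_c = 75.46 mm, y_c = 89.57 mm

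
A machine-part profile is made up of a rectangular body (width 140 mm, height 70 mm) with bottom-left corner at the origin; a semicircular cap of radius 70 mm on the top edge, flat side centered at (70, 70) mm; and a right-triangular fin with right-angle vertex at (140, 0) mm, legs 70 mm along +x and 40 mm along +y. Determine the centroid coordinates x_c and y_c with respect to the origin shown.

Part | A | x̄ᵢ | ȳᵢ | A·x̄ᵢ | A·ȳᵢ
rectangular body | 9800.00 | 70.00 | 35.00 | 686000.00 | 343000.00
semicircular top | 7696.90 | 70.00 | 99.71 | 538783.14 | 767449.81
triangular fin | 1400.00 | 163.33 | 13.33 | 228666.67 | 18666.67
Σ | 18896.90 |  |  | 1453449.81 | 1129116.47
x_c = 1453449.81 / 18896.90 = 76.91 mm
y_c = 1129116.47 / 18896.90 = 59.75 mm

x_c = 76.91 mm, y_c = 59.75 mm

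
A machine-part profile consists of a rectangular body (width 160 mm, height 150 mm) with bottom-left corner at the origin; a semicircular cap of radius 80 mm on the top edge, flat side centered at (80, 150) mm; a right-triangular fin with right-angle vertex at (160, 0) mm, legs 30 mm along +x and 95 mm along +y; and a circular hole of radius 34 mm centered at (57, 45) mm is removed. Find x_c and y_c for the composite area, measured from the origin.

rectangular body: A = 160 × 150 = 24000.00, centroid at (80.00, 75.00).
semicircular top: A = ½π·80² = 10053.10, centroid at (80.00, 183.95).
triangular fin: A = ½·30·95 = 1425.00, centroid at (170.00, 31.67).
hole: A = −π·34² = -3631.68, centroid at (57.00, 45.00).
ΣA = 31846.42 mm², ΣAx_c = 2759491.90 mm³, ΣAy_c = 3530997.16 mm³.
x_c = 2759491.90/31846.42 = 86.65 mm; y_c = 3530997.16/31846.42 = 110.88 mm.

x_c = 86.65 mm, y_c = 110.88 mm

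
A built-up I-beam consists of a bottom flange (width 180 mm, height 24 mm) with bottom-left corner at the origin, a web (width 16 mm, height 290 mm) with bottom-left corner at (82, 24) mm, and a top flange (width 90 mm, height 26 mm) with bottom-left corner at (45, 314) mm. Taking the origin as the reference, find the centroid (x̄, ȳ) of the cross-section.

Part | A | x̄ᵢ | ȳᵢ | A·x̄ᵢ | A·ȳᵢ
bottom flange | 4320.00 | 90.00 | 12.00 | 388800.00 | 51840.00
web | 4640.00 | 90.00 | 169.00 | 417600.00 | 784160.00
top flange | 2340.00 | 90.00 | 327.00 | 210600.00 | 765180.00
Σ | 11300.00 |  |  | 1017000.00 | 1601180.00
x̄ = 1017000.00 / 11300.00 = 90.00 mm
ȳ = 1601180.00 / 11300.00 = 141.70 mm

x̄ = 90.00 mm, ȳ = 141.70 mm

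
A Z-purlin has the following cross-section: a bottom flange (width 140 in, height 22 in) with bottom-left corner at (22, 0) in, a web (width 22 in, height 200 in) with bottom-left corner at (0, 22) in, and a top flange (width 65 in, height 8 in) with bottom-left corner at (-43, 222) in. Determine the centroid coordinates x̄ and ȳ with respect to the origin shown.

bottom flange: A = 140 × 22 = 3080.00, centroid at (92.00, 11.00).
web: A = 22 × 200 = 4400.00, centroid at (11.00, 122.00).
top flange: A = 65 × 8 = 520.00, centroid at (-10.50, 226.00).
ΣA = 8000.00 in²
ΣAx̄ = (3080.00)(92.00) + (4400.00)(11.00) + (520.00)(-10.50) = 326300.00 in³
ΣAȳ = (3080.00)(11.00) + (4400.00)(122.00) + (520.00)(226.00) = 688200.00 in³
x̄ = 326300.00 / 8000.00 = 40.79 in
ȳ = 688200.00 / 8000.00 = 86.03 in

x̄ = 40.79 in, ȳ = 86.03 in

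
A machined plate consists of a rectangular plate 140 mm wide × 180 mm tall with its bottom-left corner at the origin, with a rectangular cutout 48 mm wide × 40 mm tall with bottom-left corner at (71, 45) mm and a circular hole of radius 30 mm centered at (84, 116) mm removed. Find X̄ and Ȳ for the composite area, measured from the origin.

Part | A | x̄ᵢ | ȳᵢ | A·x̄ᵢ | A·ȳᵢ
plate | 25200.00 | 70.00 | 90.00 | 1764000.00 | 2268000.00
hole 1 | -1920.00 | 95.00 | 65.00 | -182400.00 | -124800.00
hole 2 | -2827.43 | 84.00 | 116.00 | -237504.40 | -327982.27
Σ | 20452.57 |  |  | 1344095.60 | 1815217.73
X̄ = 1344095.60 / 20452.57 = 65.72 mm
Ȳ = 1815217.73 / 20452.57 = 88.75 mm

X̄ = 65.72 mm, Ȳ = 88.75 mm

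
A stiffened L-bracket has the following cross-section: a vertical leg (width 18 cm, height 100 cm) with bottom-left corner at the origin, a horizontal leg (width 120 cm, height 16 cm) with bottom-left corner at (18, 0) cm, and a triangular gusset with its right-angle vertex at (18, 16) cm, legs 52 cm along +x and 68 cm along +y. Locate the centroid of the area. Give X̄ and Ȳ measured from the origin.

X̄ = 41.62 cm, Ȳ = 31.66 cm

vertical leg: A = 18 × 100 = 1800.00, centroid at (9.00, 50.00).
horizontal leg: A = 120 × 16 = 1920.00, centroid at (78.00, 8.00).
gusset: A = ½·52·68 = 1768.00, centroid at (35.33, 38.67).
ΣA = 5488.00 cm², ΣAX̄ = 228429.33 cm³, ΣAȲ = 173722.67 cm³.
X̄ = 228429.33/5488.00 = 41.62 cm; Ȳ = 173722.67/5488.00 = 31.66 cm.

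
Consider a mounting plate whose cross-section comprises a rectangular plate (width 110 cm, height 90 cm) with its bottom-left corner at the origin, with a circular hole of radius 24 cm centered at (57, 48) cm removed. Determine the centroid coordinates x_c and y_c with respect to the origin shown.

x_c = 54.55 cm, y_c = 44.33 cm

plate: A = 110 × 90 = 9900.00, centroid at (55.00, 45.00).
hole: A = −π·24² = -1809.56, centroid at (57.00, 48.00).
ΣA = 8090.44 cm²
ΣAx_c = (9900.00)(55.00) + (-1809.56)(57.00) = 441355.23 cm³
ΣAy_c = (9900.00)(45.00) + (-1809.56)(48.00) = 358641.25 cm³
x_c = 441355.23 / 8090.44 = 54.55 cm
y_c = 358641.25 / 8090.44 = 44.33 cm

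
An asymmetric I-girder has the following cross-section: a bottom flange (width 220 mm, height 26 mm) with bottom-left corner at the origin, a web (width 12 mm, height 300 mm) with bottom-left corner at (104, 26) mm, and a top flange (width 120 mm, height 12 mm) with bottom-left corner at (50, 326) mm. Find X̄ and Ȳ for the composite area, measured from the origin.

X̄ = 110.00 mm, Ȳ = 110.23 mm

bottom flange: A = 220 × 26 = 5720.00, centroid at (110.00, 13.00).
web: A = 12 × 300 = 3600.00, centroid at (110.00, 176.00).
top flange: A = 120 × 12 = 1440.00, centroid at (110.00, 332.00).
ΣA = 10760.00 mm²
ΣAX̄ = (5720.00)(110.00) + (3600.00)(110.00) + (1440.00)(110.00) = 1183600.00 mm³
ΣAȲ = (5720.00)(13.00) + (3600.00)(176.00) + (1440.00)(332.00) = 1186040.00 mm³
X̄ = 1183600.00 / 10760.00 = 110.00 mm
Ȳ = 1186040.00 / 10760.00 = 110.23 mm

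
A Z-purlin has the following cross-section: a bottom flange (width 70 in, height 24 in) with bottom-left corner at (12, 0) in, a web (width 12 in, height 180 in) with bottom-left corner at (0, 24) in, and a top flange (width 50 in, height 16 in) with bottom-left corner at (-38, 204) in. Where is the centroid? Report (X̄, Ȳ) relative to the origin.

X̄ = 17.57 in, Ȳ = 93.97 in

Part | A | x̄ᵢ | ȳᵢ | A·x̄ᵢ | A·ȳᵢ
bottom flange | 1680.00 | 47.00 | 12.00 | 78960.00 | 20160.00
web | 2160.00 | 6.00 | 114.00 | 12960.00 | 246240.00
top flange | 800.00 | -13.00 | 212.00 | -10400.00 | 169600.00
Σ | 4640.00 |  |  | 81520.00 | 436000.00
X̄ = 81520.00 / 4640.00 = 17.57 in
Ȳ = 436000.00 / 4640.00 = 93.97 in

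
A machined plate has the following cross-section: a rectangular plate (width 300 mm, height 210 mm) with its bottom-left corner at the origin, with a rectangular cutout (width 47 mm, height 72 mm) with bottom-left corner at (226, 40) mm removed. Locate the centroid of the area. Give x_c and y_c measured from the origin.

x_c = 144.35 mm, y_c = 106.65 mm

Part | A | x̄ᵢ | ȳᵢ | A·x̄ᵢ | A·ȳᵢ
plate | 63000.00 | 150.00 | 105.00 | 9450000.00 | 6615000.00
hole | -3384.00 | 249.50 | 76.00 | -844308.00 | -257184.00
Σ | 59616.00 |  |  | 8605692.00 | 6357816.00
x_c = 8605692.00 / 59616.00 = 144.35 mm
y_c = 6357816.00 / 59616.00 = 106.65 mm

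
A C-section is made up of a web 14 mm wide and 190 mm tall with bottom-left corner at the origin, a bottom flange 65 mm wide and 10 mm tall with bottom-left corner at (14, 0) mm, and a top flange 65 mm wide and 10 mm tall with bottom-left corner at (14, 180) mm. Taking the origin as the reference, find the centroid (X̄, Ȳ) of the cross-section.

Part | A | x̄ᵢ | ȳᵢ | A·x̄ᵢ | A·ȳᵢ
web | 2660.00 | 7.00 | 95.00 | 18620.00 | 252700.00
bottom flange | 650.00 | 46.50 | 5.00 | 30225.00 | 3250.00
top flange | 650.00 | 46.50 | 185.00 | 30225.00 | 120250.00
Σ | 3960.00 |  |  | 79070.00 | 376200.00
X̄ = 79070.00 / 3960.00 = 19.97 mm
Ȳ = 376200.00 / 3960.00 = 95.00 mm

X̄ = 19.97 mm, Ȳ = 95.00 mm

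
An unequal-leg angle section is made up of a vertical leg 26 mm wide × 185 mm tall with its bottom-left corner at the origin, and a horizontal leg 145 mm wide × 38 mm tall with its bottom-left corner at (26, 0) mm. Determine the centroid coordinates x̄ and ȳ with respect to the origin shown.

x̄ = 58.65 mm, ȳ = 53.26 mm

vertical leg: A = 26 × 185 = 4810.00, centroid at (13.00, 92.50).
horizontal leg: A = 145 × 38 = 5510.00, centroid at (98.50, 19.00).
ΣA = 10320.00 mm²
ΣAx̄ = (4810.00)(13.00) + (5510.00)(98.50) = 605265.00 mm³
ΣAȳ = (4810.00)(92.50) + (5510.00)(19.00) = 549615.00 mm³
x̄ = 605265.00 / 10320.00 = 58.65 mm
ȳ = 549615.00 / 10320.00 = 53.26 mm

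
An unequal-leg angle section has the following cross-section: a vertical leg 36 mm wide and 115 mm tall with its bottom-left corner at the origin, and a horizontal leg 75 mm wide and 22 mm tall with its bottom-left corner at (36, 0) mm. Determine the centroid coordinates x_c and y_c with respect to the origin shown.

vertical leg: A = 36 × 115 = 4140.00, centroid at (18.00, 57.50).
horizontal leg: A = 75 × 22 = 1650.00, centroid at (73.50, 11.00).
ΣA = 5790.00 mm², ΣAx_c = 195795.00 mm³, ΣAy_c = 256200.00 mm³.
x_c = 195795.00/5790.00 = 33.82 mm; y_c = 256200.00/5790.00 = 44.25 mm.

x_c = 33.82 mm, y_c = 44.25 mm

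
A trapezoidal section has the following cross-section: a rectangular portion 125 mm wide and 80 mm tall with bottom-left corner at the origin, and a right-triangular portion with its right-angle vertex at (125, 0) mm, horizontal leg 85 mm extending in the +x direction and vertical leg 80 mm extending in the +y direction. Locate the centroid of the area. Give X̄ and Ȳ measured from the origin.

X̄ = 85.55 mm, Ȳ = 36.62 mm

rectangular portion: A = 125 × 80 = 10000.00, centroid at (62.50, 40.00).
triangular portion: A = ½·85·80 = 3400.00, centroid at (153.33, 26.67).
ΣA = 13400.00 mm², ΣAX̄ = 1146333.33 mm³, ΣAȲ = 490666.67 mm³.
X̄ = 1146333.33/13400.00 = 85.55 mm; Ȳ = 490666.67/13400.00 = 36.62 mm.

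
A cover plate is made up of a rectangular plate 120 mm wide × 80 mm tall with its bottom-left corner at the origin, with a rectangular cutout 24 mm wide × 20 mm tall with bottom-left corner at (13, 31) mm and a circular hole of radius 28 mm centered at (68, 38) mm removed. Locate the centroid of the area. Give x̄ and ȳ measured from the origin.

plate: A = 120 × 80 = 9600.00, centroid at (60.00, 40.00).
hole 1: A = −(24 × 20) = -480.00, centroid at (25.00, 41.00).
hole 2: A = −π·28² = -2463.01, centroid at (68.00, 38.00).
ΣA = 6656.99 mm²
ΣAx̄ = (9600.00)(60.00) + (-480.00)(25.00) + (-2463.01)(68.00) = 396515.41 mm³
ΣAȳ = (9600.00)(40.00) + (-480.00)(41.00) + (-2463.01)(38.00) = 270725.67 mm³
x̄ = 396515.41 / 6656.99 = 59.56 mm
ȳ = 270725.67 / 6656.99 = 40.67 mm

x̄ = 59.56 mm, ȳ = 40.67 mm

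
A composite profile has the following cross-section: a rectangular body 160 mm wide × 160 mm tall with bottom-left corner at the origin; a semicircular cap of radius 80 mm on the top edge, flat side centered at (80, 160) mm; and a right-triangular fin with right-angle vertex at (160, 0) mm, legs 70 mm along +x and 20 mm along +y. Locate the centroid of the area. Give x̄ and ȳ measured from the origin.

x̄ = 81.99 mm, ȳ = 110.10 mm

rectangular body: A = 160 × 160 = 25600.00, centroid at (80.00, 80.00).
semicircular top: A = ½π·80² = 10053.10, centroid at (80.00, 193.95).
triangular fin: A = ½·70·20 = 700.00, centroid at (183.33, 6.67).
ΣA = 36353.10 mm²
ΣAx̄ = (25600.00)(80.00) + (10053.10)(80.00) + (700.00)(183.33) = 2980581.05 mm³
ΣAȳ = (25600.00)(80.00) + (10053.10)(193.95) + (700.00)(6.67) = 4002495.44 mm³
x̄ = 2980581.05 / 36353.10 = 81.99 mm
ȳ = 4002495.44 / 36353.10 = 110.10 mm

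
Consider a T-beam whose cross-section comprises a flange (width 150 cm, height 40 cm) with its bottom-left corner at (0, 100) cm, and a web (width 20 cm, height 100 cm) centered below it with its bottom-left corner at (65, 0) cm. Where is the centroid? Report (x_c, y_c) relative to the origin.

x_c = 75.00 cm, y_c = 102.50 cm

web: A = 20 × 100 = 2000.00, centroid at (75.00, 50.00).
flange: A = 150 × 40 = 6000.00, centroid at (75.00, 120.00).
ΣA = 8000.00 cm²
ΣAx_c = (2000.00)(75.00) + (6000.00)(75.00) = 600000.00 cm³
ΣAy_c = (2000.00)(50.00) + (6000.00)(120.00) = 820000.00 cm³
x_c = 600000.00 / 8000.00 = 75.00 cm
y_c = 820000.00 / 8000.00 = 102.50 cm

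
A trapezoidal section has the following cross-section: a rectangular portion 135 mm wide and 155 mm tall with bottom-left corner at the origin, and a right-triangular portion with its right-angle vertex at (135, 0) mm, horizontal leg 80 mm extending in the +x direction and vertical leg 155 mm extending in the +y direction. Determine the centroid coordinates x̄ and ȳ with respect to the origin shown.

Part | A | x̄ᵢ | ȳᵢ | A·x̄ᵢ | A·ȳᵢ
rectangular portion | 20925.00 | 67.50 | 77.50 | 1412437.50 | 1621687.50
triangular portion | 6200.00 | 161.67 | 51.67 | 1002333.33 | 320333.33
Σ | 27125.00 |  |  | 2414770.83 | 1942020.83
x̄ = 2414770.83 / 27125.00 = 89.02 mm
ȳ = 1942020.83 / 27125.00 = 71.60 mm

x̄ = 89.02 mm, ȳ = 71.60 mm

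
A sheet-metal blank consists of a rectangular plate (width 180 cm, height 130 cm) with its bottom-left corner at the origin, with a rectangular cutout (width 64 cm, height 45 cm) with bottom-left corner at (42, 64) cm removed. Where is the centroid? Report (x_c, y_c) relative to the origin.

x_c = 92.25 cm, y_c = 61.98 cm

plate: A = 180 × 130 = 23400.00, centroid at (90.00, 65.00).
hole: A = −(64 × 45) = -2880.00, centroid at (74.00, 86.50).
ΣA = 20520.00 cm², ΣAx_c = 1892880.00 cm³, ΣAy_c = 1271880.00 cm³.
x_c = 1892880.00/20520.00 = 92.25 cm; y_c = 1271880.00/20520.00 = 61.98 cm.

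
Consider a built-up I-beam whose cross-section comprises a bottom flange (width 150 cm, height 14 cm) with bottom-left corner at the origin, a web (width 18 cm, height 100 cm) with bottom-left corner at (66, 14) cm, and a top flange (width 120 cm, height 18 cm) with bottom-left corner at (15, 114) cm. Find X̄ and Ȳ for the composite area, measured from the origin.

X̄ = 75.00 cm, Ȳ = 65.28 cm

bottom flange: A = 150 × 14 = 2100.00, centroid at (75.00, 7.00).
web: A = 18 × 100 = 1800.00, centroid at (75.00, 64.00).
top flange: A = 120 × 18 = 2160.00, centroid at (75.00, 123.00).
ΣA = 6060.00 cm²
ΣAX̄ = (2100.00)(75.00) + (1800.00)(75.00) + (2160.00)(75.00) = 454500.00 cm³
ΣAȲ = (2100.00)(7.00) + (1800.00)(64.00) + (2160.00)(123.00) = 395580.00 cm³
X̄ = 454500.00 / 6060.00 = 75.00 cm
Ȳ = 395580.00 / 6060.00 = 65.28 cm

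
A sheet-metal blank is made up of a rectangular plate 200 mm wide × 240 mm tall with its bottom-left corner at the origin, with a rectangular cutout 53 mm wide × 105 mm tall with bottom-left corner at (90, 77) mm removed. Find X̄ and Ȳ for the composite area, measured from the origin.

plate: A = 200 × 240 = 48000.00, centroid at (100.00, 120.00).
hole: A = −(53 × 105) = -5565.00, centroid at (116.50, 129.50).
ΣA = 42435.00 mm²
ΣAX̄ = (48000.00)(100.00) + (-5565.00)(116.50) = 4151677.50 mm³
ΣAȲ = (48000.00)(120.00) + (-5565.00)(129.50) = 5039332.50 mm³
X̄ = 4151677.50 / 42435.00 = 97.84 mm
Ȳ = 5039332.50 / 42435.00 = 118.75 mm

X̄ = 97.84 mm, Ȳ = 118.75 mm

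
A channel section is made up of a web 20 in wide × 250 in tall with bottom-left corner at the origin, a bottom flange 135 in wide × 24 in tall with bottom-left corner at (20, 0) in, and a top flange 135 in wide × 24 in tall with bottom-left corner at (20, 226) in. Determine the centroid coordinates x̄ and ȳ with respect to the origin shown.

web: A = 20 × 250 = 5000.00, centroid at (10.00, 125.00).
bottom flange: A = 135 × 24 = 3240.00, centroid at (87.50, 12.00).
top flange: A = 135 × 24 = 3240.00, centroid at (87.50, 238.00).
ΣA = 11480.00 in², ΣAx̄ = 617000.00 in³, ΣAȳ = 1435000.00 in³.
x̄ = 617000.00/11480.00 = 53.75 in; ȳ = 1435000.00/11480.00 = 125.00 in.

x̄ = 53.75 in, ȳ = 125.00 in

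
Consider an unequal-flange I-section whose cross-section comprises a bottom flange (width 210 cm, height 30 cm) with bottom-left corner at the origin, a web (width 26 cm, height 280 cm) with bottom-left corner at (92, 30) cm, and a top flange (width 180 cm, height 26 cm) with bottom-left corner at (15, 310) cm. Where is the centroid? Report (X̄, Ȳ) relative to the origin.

bottom flange: A = 210 × 30 = 6300.00, centroid at (105.00, 15.00).
web: A = 26 × 280 = 7280.00, centroid at (105.00, 170.00).
top flange: A = 180 × 26 = 4680.00, centroid at (105.00, 323.00).
ΣA = 18260.00 cm², ΣAX̄ = 1917300.00 cm³, ΣAȲ = 2843740.00 cm³.
X̄ = 1917300.00/18260.00 = 105.00 cm; Ȳ = 2843740.00/18260.00 = 155.74 cm.

X̄ = 105.00 cm, Ȳ = 155.74 cm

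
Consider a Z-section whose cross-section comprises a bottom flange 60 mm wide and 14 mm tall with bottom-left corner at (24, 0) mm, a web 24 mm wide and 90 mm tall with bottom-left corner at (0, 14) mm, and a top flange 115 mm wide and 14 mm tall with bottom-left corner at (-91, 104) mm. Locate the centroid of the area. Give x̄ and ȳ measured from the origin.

bottom flange: A = 60 × 14 = 840.00, centroid at (54.00, 7.00).
web: A = 24 × 90 = 2160.00, centroid at (12.00, 59.00).
top flange: A = 115 × 14 = 1610.00, centroid at (-33.50, 111.00).
ΣA = 4610.00 mm², ΣAx̄ = 17345.00 mm³, ΣAȳ = 312030.00 mm³.
x̄ = 17345.00/4610.00 = 3.76 mm; ȳ = 312030.00/4610.00 = 67.69 mm.

x̄ = 3.76 mm, ȳ = 67.69 mm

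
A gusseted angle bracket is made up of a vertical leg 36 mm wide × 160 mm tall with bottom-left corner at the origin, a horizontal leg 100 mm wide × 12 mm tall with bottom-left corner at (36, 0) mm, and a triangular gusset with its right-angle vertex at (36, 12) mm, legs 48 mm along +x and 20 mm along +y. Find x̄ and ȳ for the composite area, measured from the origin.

vertical leg: A = 36 × 160 = 5760.00, centroid at (18.00, 80.00).
horizontal leg: A = 100 × 12 = 1200.00, centroid at (86.00, 6.00).
gusset: A = ½·48·20 = 480.00, centroid at (52.00, 18.67).
ΣA = 7440.00 mm², ΣAx̄ = 231840.00 mm³, ΣAȳ = 476960.00 mm³.
x̄ = 231840.00/7440.00 = 31.16 mm; ȳ = 476960.00/7440.00 = 64.11 mm.

x̄ = 31.16 mm, ȳ = 64.11 mm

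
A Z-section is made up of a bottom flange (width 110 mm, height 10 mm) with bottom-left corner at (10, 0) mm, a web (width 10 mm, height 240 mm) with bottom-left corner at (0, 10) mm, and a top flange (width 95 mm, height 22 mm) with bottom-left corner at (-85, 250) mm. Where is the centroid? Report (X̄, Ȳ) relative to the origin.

X̄ = 0.92 mm, Ȳ = 154.38 mm

bottom flange: A = 110 × 10 = 1100.00, centroid at (65.00, 5.00).
web: A = 10 × 240 = 2400.00, centroid at (5.00, 130.00).
top flange: A = 95 × 22 = 2090.00, centroid at (-37.50, 261.00).
ΣA = 5590.00 mm²
ΣAX̄ = (1100.00)(65.00) + (2400.00)(5.00) + (2090.00)(-37.50) = 5125.00 mm³
ΣAȲ = (1100.00)(5.00) + (2400.00)(130.00) + (2090.00)(261.00) = 862990.00 mm³
X̄ = 5125.00 / 5590.00 = 0.92 mm
Ȳ = 862990.00 / 5590.00 = 154.38 mm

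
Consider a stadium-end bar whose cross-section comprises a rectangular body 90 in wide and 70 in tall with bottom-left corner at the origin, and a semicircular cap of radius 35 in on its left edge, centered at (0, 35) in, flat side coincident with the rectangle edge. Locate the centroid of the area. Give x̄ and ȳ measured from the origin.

rectangular body: A = 90 × 70 = 6300.00, centroid at (45.00, 35.00).
semicircular end: A = ½π·35² = 1924.23, centroid at (-14.85, 35.00).
ΣA = 8224.23 in²
ΣAx̄ = (6300.00)(45.00) + (1924.23)(-14.85) = 254916.67 in³
ΣAȳ = (6300.00)(35.00) + (1924.23)(35.00) = 287847.89 in³
x̄ = 254916.67 / 8224.23 = 31.00 in
ȳ = 287847.89 / 8224.23 = 35.00 in

x̄ = 31.00 in, ȳ = 35.00 in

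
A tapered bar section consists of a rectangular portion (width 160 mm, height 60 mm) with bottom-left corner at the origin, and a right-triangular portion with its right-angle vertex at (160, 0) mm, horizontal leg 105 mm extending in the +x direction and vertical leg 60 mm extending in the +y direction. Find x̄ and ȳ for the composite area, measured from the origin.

rectangular portion: A = 160 × 60 = 9600.00, centroid at (80.00, 30.00).
triangular portion: A = ½·105·60 = 3150.00, centroid at (195.00, 20.00).
ΣA = 12750.00 mm²
ΣAx̄ = (9600.00)(80.00) + (3150.00)(195.00) = 1382250.00 mm³
ΣAȳ = (9600.00)(30.00) + (3150.00)(20.00) = 351000.00 mm³
x̄ = 1382250.00 / 12750.00 = 108.41 mm
ȳ = 351000.00 / 12750.00 = 27.53 mm

x̄ = 108.41 mm, ȳ = 27.53 mm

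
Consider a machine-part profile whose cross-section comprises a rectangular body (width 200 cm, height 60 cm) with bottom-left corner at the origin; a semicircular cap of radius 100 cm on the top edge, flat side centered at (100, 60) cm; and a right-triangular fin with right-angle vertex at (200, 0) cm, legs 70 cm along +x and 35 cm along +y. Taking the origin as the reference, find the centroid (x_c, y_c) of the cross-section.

x_c = 105.22 cm, y_c = 68.55 cm

rectangular body: A = 200 × 60 = 12000.00, centroid at (100.00, 30.00).
semicircular top: A = ½π·100² = 15707.96, centroid at (100.00, 102.44).
triangular fin: A = ½·70·35 = 1225.00, centroid at (223.33, 11.67).
ΣA = 28932.96 cm², ΣAx_c = 3044379.66 cm³, ΣAy_c = 1983436.13 cm³.
x_c = 3044379.66/28932.96 = 105.22 cm; y_c = 1983436.13/28932.96 = 68.55 cm.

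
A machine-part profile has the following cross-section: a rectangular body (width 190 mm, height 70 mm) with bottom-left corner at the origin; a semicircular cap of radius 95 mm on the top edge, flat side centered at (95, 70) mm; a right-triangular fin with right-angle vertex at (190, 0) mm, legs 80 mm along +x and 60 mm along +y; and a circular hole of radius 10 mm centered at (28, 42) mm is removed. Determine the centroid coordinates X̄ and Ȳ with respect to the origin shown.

rectangular body: A = 190 × 70 = 13300.00, centroid at (95.00, 35.00).
semicircular top: A = ½π·95² = 14176.44, centroid at (95.00, 110.32).
triangular fin: A = ½·80·60 = 2400.00, centroid at (216.67, 20.00).
hole: A = −π·10² = -314.16, centroid at (28.00, 42.00).
ΣA = 29562.28 mm², ΣAX̄ = 3121465.04 mm³, ΣAȲ = 2064239.22 mm³.
X̄ = 3121465.04/29562.28 = 105.59 mm; Ȳ = 2064239.22/29562.28 = 69.83 mm.

X̄ = 105.59 mm, Ȳ = 69.83 mm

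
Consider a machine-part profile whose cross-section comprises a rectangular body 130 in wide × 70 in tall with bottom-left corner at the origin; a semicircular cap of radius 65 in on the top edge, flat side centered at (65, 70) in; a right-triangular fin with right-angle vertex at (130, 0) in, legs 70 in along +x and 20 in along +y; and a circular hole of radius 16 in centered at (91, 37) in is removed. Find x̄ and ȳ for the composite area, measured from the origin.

x̄ = 67.62 in, ȳ = 60.20 in

rectangular body: A = 130 × 70 = 9100.00, centroid at (65.00, 35.00).
semicircular top: A = ½π·65² = 6636.61, centroid at (65.00, 97.59).
triangular fin: A = ½·70·20 = 700.00, centroid at (153.33, 6.67).
hole: A = −π·16² = -804.25, centroid at (91.00, 37.00).
ΣA = 15632.37 in²
ΣAx̄ = (9100.00)(65.00) + (6636.61)(65.00) + (700.00)(153.33) + (-804.25)(91.00) = 1057026.73 in³
ΣAȳ = (9100.00)(35.00) + (6636.61)(97.59) + (700.00)(6.67) + (-804.25)(37.00) = 941055.85 in³
x̄ = 1057026.73 / 15632.37 = 67.62 in
ȳ = 941055.85 / 15632.37 = 60.20 in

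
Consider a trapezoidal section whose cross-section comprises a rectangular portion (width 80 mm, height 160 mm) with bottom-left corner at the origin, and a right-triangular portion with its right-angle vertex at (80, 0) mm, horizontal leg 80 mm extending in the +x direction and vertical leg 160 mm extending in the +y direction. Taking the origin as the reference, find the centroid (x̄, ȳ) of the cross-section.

x̄ = 62.22 mm, ȳ = 71.11 mm

rectangular portion: A = 80 × 160 = 12800.00, centroid at (40.00, 80.00).
triangular portion: A = ½·80·160 = 6400.00, centroid at (106.67, 53.33).
ΣA = 19200.00 mm², ΣAx̄ = 1194666.67 mm³, ΣAȳ = 1365333.33 mm³.
x̄ = 1194666.67/19200.00 = 62.22 mm; ȳ = 1365333.33/19200.00 = 71.11 mm.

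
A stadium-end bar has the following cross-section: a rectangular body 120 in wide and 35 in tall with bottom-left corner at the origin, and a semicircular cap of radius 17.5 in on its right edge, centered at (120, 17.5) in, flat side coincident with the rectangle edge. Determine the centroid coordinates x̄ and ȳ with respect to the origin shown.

x̄ = 66.93 in, ȳ = 17.50 in

Part | A | x̄ᵢ | ȳᵢ | A·x̄ᵢ | A·ȳᵢ
rectangular body | 4200.00 | 60.00 | 17.50 | 252000.00 | 73500.00
semicircular end | 481.06 | 127.43 | 17.50 | 61299.68 | 8418.49
Σ | 4681.06 |  |  | 313299.68 | 81918.49
x̄ = 313299.68 / 4681.06 = 66.93 in
ȳ = 81918.49 / 4681.06 = 17.50 in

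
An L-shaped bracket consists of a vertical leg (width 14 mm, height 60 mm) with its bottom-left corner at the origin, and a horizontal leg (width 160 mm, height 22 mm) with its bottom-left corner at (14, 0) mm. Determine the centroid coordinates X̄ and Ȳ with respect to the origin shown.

Part | A | x̄ᵢ | ȳᵢ | A·x̄ᵢ | A·ȳᵢ
vertical leg | 840.00 | 7.00 | 30.00 | 5880.00 | 25200.00
horizontal leg | 3520.00 | 94.00 | 11.00 | 330880.00 | 38720.00
Σ | 4360.00 |  |  | 336760.00 | 63920.00
X̄ = 336760.00 / 4360.00 = 77.24 mm
Ȳ = 63920.00 / 4360.00 = 14.66 mm

X̄ = 77.24 mm, Ȳ = 14.66 mm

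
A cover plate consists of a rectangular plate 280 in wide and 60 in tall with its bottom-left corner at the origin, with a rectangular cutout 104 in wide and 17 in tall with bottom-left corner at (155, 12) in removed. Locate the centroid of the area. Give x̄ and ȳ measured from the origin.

Part | A | x̄ᵢ | ȳᵢ | A·x̄ᵢ | A·ȳᵢ
plate | 16800.00 | 140.00 | 30.00 | 2352000.00 | 504000.00
hole | -1768.00 | 207.00 | 20.50 | -365976.00 | -36244.00
Σ | 15032.00 |  |  | 1986024.00 | 467756.00
x̄ = 1986024.00 / 15032.00 = 132.12 in
ȳ = 467756.00 / 15032.00 = 31.12 in

x̄ = 132.12 in, ȳ = 31.12 in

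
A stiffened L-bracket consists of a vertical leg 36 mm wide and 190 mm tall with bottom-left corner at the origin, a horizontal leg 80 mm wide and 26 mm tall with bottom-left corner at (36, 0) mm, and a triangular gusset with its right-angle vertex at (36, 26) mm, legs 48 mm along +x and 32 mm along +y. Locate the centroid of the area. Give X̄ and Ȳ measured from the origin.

vertical leg: A = 36 × 190 = 6840.00, centroid at (18.00, 95.00).
horizontal leg: A = 80 × 26 = 2080.00, centroid at (76.00, 13.00).
gusset: A = ½·48·32 = 768.00, centroid at (52.00, 36.67).
ΣA = 9688.00 mm², ΣAX̄ = 321136.00 mm³, ΣAȲ = 705000.00 mm³.
X̄ = 321136.00/9688.00 = 33.15 mm; Ȳ = 705000.00/9688.00 = 72.77 mm.

X̄ = 33.15 mm, Ȳ = 72.77 mm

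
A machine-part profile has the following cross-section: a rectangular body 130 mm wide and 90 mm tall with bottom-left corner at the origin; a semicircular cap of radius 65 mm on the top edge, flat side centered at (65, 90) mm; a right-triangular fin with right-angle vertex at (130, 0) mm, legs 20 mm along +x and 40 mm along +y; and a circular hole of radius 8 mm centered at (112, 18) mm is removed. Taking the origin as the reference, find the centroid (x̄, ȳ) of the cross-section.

rectangular body: A = 130 × 90 = 11700.00, centroid at (65.00, 45.00).
semicircular top: A = ½π·65² = 6636.61, centroid at (65.00, 117.59).
triangular fin: A = ½·20·40 = 400.00, centroid at (136.67, 13.33).
hole: A = −π·8² = -201.06, centroid at (112.00, 18.00).
ΣA = 18535.55 mm²
ΣAx̄ = (11700.00)(65.00) + (6636.61)(65.00) + (400.00)(136.67) + (-201.06)(112.00) = 1224027.67 mm³
ΣAȳ = (11700.00)(45.00) + (6636.61)(117.59) + (400.00)(13.33) + (-201.06)(18.00) = 1308592.86 mm³
x̄ = 1224027.67 / 18535.55 = 66.04 mm
ȳ = 1308592.86 / 18535.55 = 70.60 mm

x̄ = 66.04 mm, ȳ = 70.60 mm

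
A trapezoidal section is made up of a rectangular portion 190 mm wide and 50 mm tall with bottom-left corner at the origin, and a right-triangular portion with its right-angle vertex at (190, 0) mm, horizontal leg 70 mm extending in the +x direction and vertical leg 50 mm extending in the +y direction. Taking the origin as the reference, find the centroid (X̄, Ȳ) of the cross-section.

rectangular portion: A = 190 × 50 = 9500.00, centroid at (95.00, 25.00).
triangular portion: A = ½·70·50 = 1750.00, centroid at (213.33, 16.67).
ΣA = 11250.00 mm²
ΣAX̄ = (9500.00)(95.00) + (1750.00)(213.33) = 1275833.33 mm³
ΣAȲ = (9500.00)(25.00) + (1750.00)(16.67) = 266666.67 mm³
X̄ = 1275833.33 / 11250.00 = 113.41 mm
Ȳ = 266666.67 / 11250.00 = 23.70 mm

X̄ = 113.41 mm, Ȳ = 23.70 mm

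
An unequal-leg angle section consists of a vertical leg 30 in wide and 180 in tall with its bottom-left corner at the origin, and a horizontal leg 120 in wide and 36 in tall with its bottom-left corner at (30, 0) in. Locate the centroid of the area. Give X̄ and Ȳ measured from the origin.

X̄ = 48.33 in, Ȳ = 58.00 in

vertical leg: A = 30 × 180 = 5400.00, centroid at (15.00, 90.00).
horizontal leg: A = 120 × 36 = 4320.00, centroid at (90.00, 18.00).
ΣA = 9720.00 in², ΣAX̄ = 469800.00 in³, ΣAȲ = 563760.00 in³.
X̄ = 469800.00/9720.00 = 48.33 in; Ȳ = 563760.00/9720.00 = 58.00 in.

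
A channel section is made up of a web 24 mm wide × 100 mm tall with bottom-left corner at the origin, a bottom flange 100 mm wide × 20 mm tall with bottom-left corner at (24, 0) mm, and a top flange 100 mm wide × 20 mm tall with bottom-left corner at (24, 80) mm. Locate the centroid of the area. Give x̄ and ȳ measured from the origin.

x̄ = 50.75 mm, ȳ = 50.00 mm

web: A = 24 × 100 = 2400.00, centroid at (12.00, 50.00).
bottom flange: A = 100 × 20 = 2000.00, centroid at (74.00, 10.00).
top flange: A = 100 × 20 = 2000.00, centroid at (74.00, 90.00).
ΣA = 6400.00 mm²
ΣAx̄ = (2400.00)(12.00) + (2000.00)(74.00) + (2000.00)(74.00) = 324800.00 mm³
ΣAȳ = (2400.00)(50.00) + (2000.00)(10.00) + (2000.00)(90.00) = 320000.00 mm³
x̄ = 324800.00 / 6400.00 = 50.75 mm
ȳ = 320000.00 / 6400.00 = 50.00 mm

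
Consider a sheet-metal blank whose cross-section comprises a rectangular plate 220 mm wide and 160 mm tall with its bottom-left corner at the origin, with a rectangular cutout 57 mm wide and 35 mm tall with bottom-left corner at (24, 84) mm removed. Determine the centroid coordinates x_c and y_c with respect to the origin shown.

Part | A | x̄ᵢ | ȳᵢ | A·x̄ᵢ | A·ȳᵢ
plate | 35200.00 | 110.00 | 80.00 | 3872000.00 | 2816000.00
hole | -1995.00 | 52.50 | 101.50 | -104737.50 | -202492.50
Σ | 33205.00 |  |  | 3767262.50 | 2613507.50
x_c = 3767262.50 / 33205.00 = 113.45 mm
y_c = 2613507.50 / 33205.00 = 78.71 mm

x_c = 113.45 mm, y_c = 78.71 mm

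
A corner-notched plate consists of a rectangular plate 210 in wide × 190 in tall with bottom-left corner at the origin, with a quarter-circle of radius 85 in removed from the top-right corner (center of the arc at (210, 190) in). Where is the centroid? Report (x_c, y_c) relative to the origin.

x_c = 93.57 in, y_c = 85.23 in

plate: A = 210 × 190 = 39900.00, centroid at (105.00, 95.00).
removed quarter-circle: A = −¼π·85² = -5674.50, centroid at (173.92, 153.92).
ΣA = 34225.50 in²
ΣAx_c = (39900.00)(105.00) + (-5674.50)(173.92) = 3202562.97 in³
ΣAy_c = (39900.00)(95.00) + (-5674.50)(153.92) = 2917053.00 in³
x_c = 3202562.97 / 34225.50 = 93.57 in
y_c = 2917053.00 / 34225.50 = 85.23 in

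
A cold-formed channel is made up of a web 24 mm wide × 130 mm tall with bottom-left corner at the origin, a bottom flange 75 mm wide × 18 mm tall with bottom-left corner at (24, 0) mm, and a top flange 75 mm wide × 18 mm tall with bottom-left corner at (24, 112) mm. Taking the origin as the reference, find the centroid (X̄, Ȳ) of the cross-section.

web: A = 24 × 130 = 3120.00, centroid at (12.00, 65.00).
bottom flange: A = 75 × 18 = 1350.00, centroid at (61.50, 9.00).
top flange: A = 75 × 18 = 1350.00, centroid at (61.50, 121.00).
ΣA = 5820.00 mm²
ΣAX̄ = (3120.00)(12.00) + (1350.00)(61.50) + (1350.00)(61.50) = 203490.00 mm³
ΣAȲ = (3120.00)(65.00) + (1350.00)(9.00) + (1350.00)(121.00) = 378300.00 mm³
X̄ = 203490.00 / 5820.00 = 34.96 mm
Ȳ = 378300.00 / 5820.00 = 65.00 mm

X̄ = 34.96 mm, Ȳ = 65.00 mm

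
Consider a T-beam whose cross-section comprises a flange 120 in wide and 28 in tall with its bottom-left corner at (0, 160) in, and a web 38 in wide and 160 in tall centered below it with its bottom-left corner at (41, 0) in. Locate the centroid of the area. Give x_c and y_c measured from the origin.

web: A = 38 × 160 = 6080.00, centroid at (60.00, 80.00).
flange: A = 120 × 28 = 3360.00, centroid at (60.00, 174.00).
ΣA = 9440.00 in²
ΣAx_c = (6080.00)(60.00) + (3360.00)(60.00) = 566400.00 in³
ΣAy_c = (6080.00)(80.00) + (3360.00)(174.00) = 1071040.00 in³
x_c = 566400.00 / 9440.00 = 60.00 in
y_c = 1071040.00 / 9440.00 = 113.46 in

x_c = 60.00 in, y_c = 113.46 in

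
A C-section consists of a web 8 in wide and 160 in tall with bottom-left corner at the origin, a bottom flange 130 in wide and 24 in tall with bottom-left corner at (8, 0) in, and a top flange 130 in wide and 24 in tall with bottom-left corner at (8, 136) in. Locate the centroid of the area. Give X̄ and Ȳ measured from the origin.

web: A = 8 × 160 = 1280.00, centroid at (4.00, 80.00).
bottom flange: A = 130 × 24 = 3120.00, centroid at (73.00, 12.00).
top flange: A = 130 × 24 = 3120.00, centroid at (73.00, 148.00).
ΣA = 7520.00 in², ΣAX̄ = 460640.00 in³, ΣAȲ = 601600.00 in³.
X̄ = 460640.00/7520.00 = 61.26 in; Ȳ = 601600.00/7520.00 = 80.00 in.

X̄ = 61.26 in, Ȳ = 80.00 in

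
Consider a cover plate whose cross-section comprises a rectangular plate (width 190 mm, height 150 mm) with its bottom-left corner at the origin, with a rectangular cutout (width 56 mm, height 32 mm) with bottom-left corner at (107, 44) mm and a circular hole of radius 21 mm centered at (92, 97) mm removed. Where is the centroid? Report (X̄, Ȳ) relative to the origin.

plate: A = 190 × 150 = 28500.00, centroid at (95.00, 75.00).
hole 1: A = −(56 × 32) = -1792.00, centroid at (135.00, 60.00).
hole 2: A = −π·21² = -1385.44, centroid at (92.00, 97.00).
ΣA = 25322.56 mm²
ΣAX̄ = (28500.00)(95.00) + (-1792.00)(135.00) + (-1385.44)(92.00) = 2338119.30 mm³
ΣAȲ = (28500.00)(75.00) + (-1792.00)(60.00) + (-1385.44)(97.00) = 1895592.09 mm³
X̄ = 2338119.30 / 25322.56 = 92.33 mm
Ȳ = 1895592.09 / 25322.56 = 74.86 mm

X̄ = 92.33 mm, Ȳ = 74.86 mm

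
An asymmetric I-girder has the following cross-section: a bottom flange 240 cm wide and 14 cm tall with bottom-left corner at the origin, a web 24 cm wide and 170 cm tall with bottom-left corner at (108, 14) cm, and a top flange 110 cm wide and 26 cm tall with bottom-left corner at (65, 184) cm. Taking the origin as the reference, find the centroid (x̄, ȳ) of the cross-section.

x̄ = 120.00 cm, ȳ = 96.20 cm

Part | A | x̄ᵢ | ȳᵢ | A·x̄ᵢ | A·ȳᵢ
bottom flange | 3360.00 | 120.00 | 7.00 | 403200.00 | 23520.00
web | 4080.00 | 120.00 | 99.00 | 489600.00 | 403920.00
top flange | 2860.00 | 120.00 | 197.00 | 343200.00 | 563420.00
Σ | 10300.00 |  |  | 1236000.00 | 990860.00
x̄ = 1236000.00 / 10300.00 = 120.00 cm
ȳ = 990860.00 / 10300.00 = 96.20 cm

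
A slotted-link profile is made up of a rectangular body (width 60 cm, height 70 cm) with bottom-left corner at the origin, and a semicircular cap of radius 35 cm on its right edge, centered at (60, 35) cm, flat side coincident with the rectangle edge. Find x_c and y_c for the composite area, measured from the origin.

x_c = 44.09 cm, y_c = 35.00 cm

rectangular body: A = 60 × 70 = 4200.00, centroid at (30.00, 35.00).
semicircular end: A = ½π·35² = 1924.23, centroid at (74.85, 35.00).
ΣA = 6124.23 cm²
ΣAx_c = (4200.00)(30.00) + (1924.23)(74.85) = 270036.86 cm³
ΣAy_c = (4200.00)(35.00) + (1924.23)(35.00) = 214347.89 cm³
x_c = 270036.86 / 6124.23 = 44.09 cm
y_c = 214347.89 / 6124.23 = 35.00 cm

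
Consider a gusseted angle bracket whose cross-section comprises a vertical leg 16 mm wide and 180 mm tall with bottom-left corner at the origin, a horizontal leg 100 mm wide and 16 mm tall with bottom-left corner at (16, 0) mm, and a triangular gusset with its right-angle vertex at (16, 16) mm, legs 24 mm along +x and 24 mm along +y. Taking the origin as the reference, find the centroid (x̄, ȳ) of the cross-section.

x̄ = 28.43 mm, ȳ = 58.50 mm

vertical leg: A = 16 × 180 = 2880.00, centroid at (8.00, 90.00).
horizontal leg: A = 100 × 16 = 1600.00, centroid at (66.00, 8.00).
gusset: A = ½·24·24 = 288.00, centroid at (24.00, 24.00).
ΣA = 4768.00 mm²
ΣAx̄ = (2880.00)(8.00) + (1600.00)(66.00) + (288.00)(24.00) = 135552.00 mm³
ΣAȳ = (2880.00)(90.00) + (1600.00)(8.00) + (288.00)(24.00) = 278912.00 mm³
x̄ = 135552.00 / 4768.00 = 28.43 mm
ȳ = 278912.00 / 4768.00 = 58.50 mm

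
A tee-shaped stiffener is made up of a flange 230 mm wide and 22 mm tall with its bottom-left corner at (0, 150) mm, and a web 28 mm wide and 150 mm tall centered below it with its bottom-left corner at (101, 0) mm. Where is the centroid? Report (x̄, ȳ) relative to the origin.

web: A = 28 × 150 = 4200.00, centroid at (115.00, 75.00).
flange: A = 230 × 22 = 5060.00, centroid at (115.00, 161.00).
ΣA = 9260.00 mm²
ΣAx̄ = (4200.00)(115.00) + (5060.00)(115.00) = 1064900.00 mm³
ΣAȳ = (4200.00)(75.00) + (5060.00)(161.00) = 1129660.00 mm³
x̄ = 1064900.00 / 9260.00 = 115.00 mm
ȳ = 1129660.00 / 9260.00 = 121.99 mm

x̄ = 115.00 mm, ȳ = 121.99 mm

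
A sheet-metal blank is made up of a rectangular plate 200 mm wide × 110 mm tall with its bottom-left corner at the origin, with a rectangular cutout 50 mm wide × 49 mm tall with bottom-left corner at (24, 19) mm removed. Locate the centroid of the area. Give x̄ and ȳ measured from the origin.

plate: A = 200 × 110 = 22000.00, centroid at (100.00, 55.00).
hole: A = −(50 × 49) = -2450.00, centroid at (49.00, 43.50).
ΣA = 19550.00 mm², ΣAx̄ = 2079950.00 mm³, ΣAȳ = 1103425.00 mm³.
x̄ = 2079950.00/19550.00 = 106.39 mm; ȳ = 1103425.00/19550.00 = 56.44 mm.

x̄ = 106.39 mm, ȳ = 56.44 mm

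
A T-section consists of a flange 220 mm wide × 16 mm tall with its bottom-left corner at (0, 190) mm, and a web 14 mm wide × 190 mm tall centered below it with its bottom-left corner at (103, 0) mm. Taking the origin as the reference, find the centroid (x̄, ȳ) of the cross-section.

web: A = 14 × 190 = 2660.00, centroid at (110.00, 95.00).
flange: A = 220 × 16 = 3520.00, centroid at (110.00, 198.00).
ΣA = 6180.00 mm²
ΣAx̄ = (2660.00)(110.00) + (3520.00)(110.00) = 679800.00 mm³
ΣAȳ = (2660.00)(95.00) + (3520.00)(198.00) = 949660.00 mm³
x̄ = 679800.00 / 6180.00 = 110.00 mm
ȳ = 949660.00 / 6180.00 = 153.67 mm

x̄ = 110.00 mm, ȳ = 153.67 mm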